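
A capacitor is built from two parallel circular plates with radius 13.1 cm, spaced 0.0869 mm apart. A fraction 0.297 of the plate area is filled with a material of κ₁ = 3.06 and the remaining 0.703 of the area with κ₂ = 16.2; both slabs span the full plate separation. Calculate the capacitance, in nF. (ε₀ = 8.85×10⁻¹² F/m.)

67.5 nF

A = π(13.1 cm)² = 5.39×10⁻² m².
Side-by-side slabs ⇒ two capacitors in parallel, each spanning the full gap.
C₁ = κ₁ε₀A₁/d = 3.06 × 8.85×10⁻¹² × 1.60×10⁻² / 8.69×10⁻⁵ = 4.99×10⁻⁹ F.
C₂ = κ₂ε₀A₂/d = 16.2 × 8.85×10⁻¹² × 3.79×10⁻² / 8.69×10⁻⁵ = 6.25×10⁻⁸ F.
C = C₁ + C₂ = 6.75×10⁻⁸ F.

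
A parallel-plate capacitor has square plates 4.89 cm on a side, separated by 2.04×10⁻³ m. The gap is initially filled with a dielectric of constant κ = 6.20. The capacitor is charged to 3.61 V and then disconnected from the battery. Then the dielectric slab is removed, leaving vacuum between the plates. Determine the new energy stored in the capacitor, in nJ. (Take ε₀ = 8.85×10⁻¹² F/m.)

A = (4.89 cm)² = 2.39×10⁻³ m².
Initially C₁ = κε₀A/d = 6.20 × 8.85×10⁻¹² × 2.39×10⁻³ / 2.04×10⁻³ = 6.43×10⁻¹¹ F.
U₁ = 4.19×10⁻¹⁰ J.
Isolated ⇒ Q is held fixed. C₂ = 0.161 C₁ and U = Q²/(2C), so U₂/U₁ = C₁/C₂ = 6.20.
U₂ = 6.20 × 4.19×10⁻¹⁰ = 2.60×10⁻⁹ J.

U ≈ 2.60 nJ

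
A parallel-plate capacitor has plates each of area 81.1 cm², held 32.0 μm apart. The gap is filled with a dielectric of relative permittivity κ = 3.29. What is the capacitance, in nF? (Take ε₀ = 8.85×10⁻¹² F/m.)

7.38 nF

A = 81.1 cm² = 8.11×10⁻³ m².
C = κε₀A/d = 3.29 × 8.85×10⁻¹² × 8.11×10⁻³ / 3.20×10⁻⁵ = 7.38×10⁻⁹ F.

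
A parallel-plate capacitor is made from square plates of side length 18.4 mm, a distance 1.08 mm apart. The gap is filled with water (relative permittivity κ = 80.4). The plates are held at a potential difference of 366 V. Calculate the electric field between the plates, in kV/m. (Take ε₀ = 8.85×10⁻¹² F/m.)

E ≈ 339 kV/m

E = V/d = 366 / 1.08×10⁻³ = 3.39×10⁵ V/m.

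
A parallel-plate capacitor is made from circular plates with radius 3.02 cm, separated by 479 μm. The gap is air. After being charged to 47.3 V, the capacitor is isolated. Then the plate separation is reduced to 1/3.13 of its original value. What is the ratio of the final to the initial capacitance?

C = ε₀A/d scales as 1/d, so C₂/C₁ = d₁/d₂ = 3.13.

C₂/C₁ ≈ 3.13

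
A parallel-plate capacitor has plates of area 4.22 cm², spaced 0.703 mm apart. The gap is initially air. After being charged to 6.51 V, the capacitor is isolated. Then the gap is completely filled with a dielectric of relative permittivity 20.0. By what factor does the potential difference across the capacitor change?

V₂/V₁ ≈ 0.0500

Isolated ⇒ Q is held fixed.
C₂ = 20.0 C₁ and V = Q/C, so V₂/V₁ = C₁/C₂ = 0.0500.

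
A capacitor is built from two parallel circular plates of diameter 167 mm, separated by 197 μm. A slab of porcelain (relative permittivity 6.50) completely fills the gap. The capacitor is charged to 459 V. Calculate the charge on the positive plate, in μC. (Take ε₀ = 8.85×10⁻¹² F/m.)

A = π(167/2 mm)² = 2.19×10⁻² m².
C = κε₀A/d = 6.50 × 8.85×10⁻¹² × 2.19×10⁻² / 1.97×10⁻⁴ = 6.40×10⁻⁹ F.
Q = CV = 6.40×10⁻⁹ × 459 = 2.94×10⁻⁶ C.

2.94 μC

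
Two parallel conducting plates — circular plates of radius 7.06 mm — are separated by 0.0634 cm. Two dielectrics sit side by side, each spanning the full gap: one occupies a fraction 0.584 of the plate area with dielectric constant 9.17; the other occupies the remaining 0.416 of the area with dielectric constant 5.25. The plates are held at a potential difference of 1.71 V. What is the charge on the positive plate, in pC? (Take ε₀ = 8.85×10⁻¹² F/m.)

Q ≈ 28.2 pC

A = π(7.06 mm)² = 1.57×10⁻⁴ m².
Side-by-side slabs ⇒ two capacitors in parallel, each spanning the full gap.
C₁ = κ₁ε₀A₁/d = 9.17 × 8.85×10⁻¹² × 9.14×10⁻⁵ / 6.34×10⁻⁴ = 1.17×10⁻¹¹ F.
C₂ = κ₂ε₀A₂/d = 5.25 × 8.85×10⁻¹² × 6.51×10⁻⁵ / 6.34×10⁻⁴ = 4.77×10⁻¹² F.
C = C₁ + C₂ = 1.65×10⁻¹¹ F.
Q = CV = 1.65×10⁻¹¹ × 1.71 = 2.82×10⁻¹¹ C.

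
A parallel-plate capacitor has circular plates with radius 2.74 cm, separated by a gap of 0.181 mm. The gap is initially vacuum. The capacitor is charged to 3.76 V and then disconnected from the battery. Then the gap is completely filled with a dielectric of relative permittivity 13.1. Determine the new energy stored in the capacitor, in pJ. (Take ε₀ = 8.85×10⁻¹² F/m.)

A = π(2.74 cm)² = 2.36×10⁻³ m².
Initially C₁ = ε₀A/d = 8.85×10⁻¹² × 2.36×10⁻³ / 1.81×10⁻⁴ = 1.15×10⁻¹⁰ F.
U₁ = 8.15×10⁻¹⁰ J.
Isolated ⇒ Q is held fixed. C₂ = 13.1 C₁ and U = Q²/(2C), so U₂/U₁ = C₁/C₂ = 0.0763.
U₂ = 0.0763 × 8.15×10⁻¹⁰ = 6.22×10⁻¹¹ J.

62.2 pJ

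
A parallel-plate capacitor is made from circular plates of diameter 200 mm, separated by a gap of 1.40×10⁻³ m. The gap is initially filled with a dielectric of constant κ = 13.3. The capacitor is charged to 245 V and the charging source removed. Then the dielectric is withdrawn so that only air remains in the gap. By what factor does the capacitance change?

0.0752

C = κε₀A/d scales with κ, so C₂/C₁ = 1/κ = 1/13.3 = 0.0752.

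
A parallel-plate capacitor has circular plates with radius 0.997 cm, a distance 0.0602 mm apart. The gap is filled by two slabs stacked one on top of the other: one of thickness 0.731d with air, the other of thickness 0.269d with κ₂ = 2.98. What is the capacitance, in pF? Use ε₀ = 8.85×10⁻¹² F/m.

A = π(0.997 cm)² = 3.12×10⁻⁴ m².
Stacked slabs ⇒ two capacitors in series, each with the full plate area.
C₁ = κ₁ε₀A/d₁ = 1.00 × 8.85×10⁻¹² × 3.12×10⁻⁴ / 4.40×10⁻⁵ = 6.28×10⁻¹¹ F.
C₂ = κ₂ε₀A/d₂ = 2.98 × 8.85×10⁻¹² × 3.12×10⁻⁴ / 1.62×10⁻⁵ = 5.09×10⁻¹⁰ F.
C = (1/C₁ + 1/C₂)⁻¹ = 5.59×10⁻¹¹ F.

C ≈ 55.9 pF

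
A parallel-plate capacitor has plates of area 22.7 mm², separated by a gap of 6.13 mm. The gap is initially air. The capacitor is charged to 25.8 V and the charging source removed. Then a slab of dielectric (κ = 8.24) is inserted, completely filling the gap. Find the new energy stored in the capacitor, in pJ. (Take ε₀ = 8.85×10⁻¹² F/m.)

U ≈ 1.32 pJ

A = 22.7 mm² = 2.27×10⁻⁵ m².
Initially C₁ = ε₀A/d = 8.85×10⁻¹² × 2.27×10⁻⁵ / 6.13×10⁻³ = 3.28×10⁻¹⁴ F.
U₁ = 1.09×10⁻¹¹ J.
Isolated ⇒ Q is held fixed. C₂ = 8.24 C₁ and U = Q²/(2C), so U₂/U₁ = C₁/C₂ = 0.121.
U₂ = 0.121 × 1.09×10⁻¹¹ = 1.32×10⁻¹² J.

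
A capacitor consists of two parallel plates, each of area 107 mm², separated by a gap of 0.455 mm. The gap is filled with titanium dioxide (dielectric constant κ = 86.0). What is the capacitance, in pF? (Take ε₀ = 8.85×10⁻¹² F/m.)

C ≈ 179 pF

A = 107 mm² = 1.07×10⁻⁴ m².
C = κε₀A/d = 86.0 × 8.85×10⁻¹² × 1.07×10⁻⁴ / 4.55×10⁻⁴ = 1.79×10⁻¹⁰ F.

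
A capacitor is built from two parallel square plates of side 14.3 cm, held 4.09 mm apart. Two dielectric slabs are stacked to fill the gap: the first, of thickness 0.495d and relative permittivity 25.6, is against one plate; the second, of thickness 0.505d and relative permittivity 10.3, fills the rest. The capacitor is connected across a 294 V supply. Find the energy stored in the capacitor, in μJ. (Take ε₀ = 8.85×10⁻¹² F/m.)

U ≈ 28.0 μJ

A = (14.3 cm)² = 2.04×10⁻² m².
Stacked slabs ⇒ two capacitors in series, each with the full plate area.
C₁ = κ₁ε₀A/d₁ = 25.6 × 8.85×10⁻¹² × 2.04×10⁻² / 2.02×10⁻³ = 2.29×10⁻⁹ F.
C₂ = κ₂ε₀A/d₂ = 10.3 × 8.85×10⁻¹² × 2.04×10⁻² / 2.07×10⁻³ = 9.02×10⁻¹⁰ F.
C = (1/C₁ + 1/C₂)⁻¹ = 6.47×10⁻¹⁰ F.
U = ½CV² = ½ × 6.47×10⁻¹⁰ × (294)² = 2.80×10⁻⁵ J.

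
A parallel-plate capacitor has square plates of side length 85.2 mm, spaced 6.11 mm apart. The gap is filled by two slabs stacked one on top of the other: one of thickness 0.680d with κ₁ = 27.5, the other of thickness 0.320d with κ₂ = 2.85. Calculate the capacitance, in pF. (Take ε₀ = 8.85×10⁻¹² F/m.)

A = (85.2 mm)² = 7.26×10⁻³ m².
Stacked slabs ⇒ two capacitors in series, each with the full plate area.
C₁ = κ₁ε₀A/d₁ = 27.5 × 8.85×10⁻¹² × 7.26×10⁻³ / 4.15×10⁻³ = 4.25×10⁻¹⁰ F.
C₂ = κ₂ε₀A/d₂ = 2.85 × 8.85×10⁻¹² × 7.26×10⁻³ / 1.96×10⁻³ = 9.36×10⁻¹¹ F.
C = (1/C₁ + 1/C₂)⁻¹ = 7.67×10⁻¹¹ F.

C ≈ 76.7 pF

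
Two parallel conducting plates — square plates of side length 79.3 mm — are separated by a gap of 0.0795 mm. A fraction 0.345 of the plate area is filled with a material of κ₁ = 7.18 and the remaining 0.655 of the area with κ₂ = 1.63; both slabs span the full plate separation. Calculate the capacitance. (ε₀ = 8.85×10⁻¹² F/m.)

C ≈ 2.48 nF

A = (79.3 mm)² = 6.29×10⁻³ m².
Side-by-side slabs ⇒ two capacitors in parallel, each spanning the full gap.
C₁ = κ₁ε₀A₁/d = 7.18 × 8.85×10⁻¹² × 2.17×10⁻³ / 7.95×10⁻⁵ = 1.73×10⁻⁹ F.
C₂ = κ₂ε₀A₂/d = 1.63 × 8.85×10⁻¹² × 4.12×10⁻³ / 7.95×10⁻⁵ = 7.47×10⁻¹⁰ F.
C = C₁ + C₂ = 2.48×10⁻⁹ F.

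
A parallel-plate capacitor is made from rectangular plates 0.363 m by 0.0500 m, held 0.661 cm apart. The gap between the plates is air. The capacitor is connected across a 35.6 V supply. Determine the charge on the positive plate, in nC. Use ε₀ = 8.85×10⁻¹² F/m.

0.865 nC

A = 0.363 × 0.0500 m² = 1.81×10⁻² m².
C = ε₀A/d = 8.85×10⁻¹² × 1.81×10⁻² / 6.61×10⁻³ = 2.43×10⁻¹¹ F.
Q = CV = 2.43×10⁻¹¹ × 35.6 = 8.65×10⁻¹⁰ C.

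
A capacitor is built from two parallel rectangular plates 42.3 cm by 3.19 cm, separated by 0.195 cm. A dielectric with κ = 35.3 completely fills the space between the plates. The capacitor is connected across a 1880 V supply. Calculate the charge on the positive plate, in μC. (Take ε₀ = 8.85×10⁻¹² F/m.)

A = 42.3 × 3.19 cm² = 1.35×10⁻² m².
C = κε₀A/d = 35.3 × 8.85×10⁻¹² × 1.35×10⁻² / 1.95×10⁻³ = 2.16×10⁻⁹ F.
Q = CV = 2.16×10⁻⁹ × 1880 = 4.06×10⁻⁶ C.

Q ≈ 4.06 μC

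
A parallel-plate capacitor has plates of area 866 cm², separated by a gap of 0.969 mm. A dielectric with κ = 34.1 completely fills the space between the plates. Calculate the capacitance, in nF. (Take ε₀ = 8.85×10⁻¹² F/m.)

27.0 nF

A = 866 cm² = 8.66×10⁻² m².
C = κε₀A/d = 34.1 × 8.85×10⁻¹² × 8.66×10⁻² / 9.69×10⁻⁴ = 2.70×10⁻⁸ F.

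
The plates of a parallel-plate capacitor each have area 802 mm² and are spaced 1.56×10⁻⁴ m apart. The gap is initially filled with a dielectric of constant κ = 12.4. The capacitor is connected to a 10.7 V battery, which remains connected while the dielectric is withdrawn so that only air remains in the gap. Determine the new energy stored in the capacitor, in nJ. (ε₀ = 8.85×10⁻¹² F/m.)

A = 802 mm² = 8.02×10⁻⁴ m².
Initially C₁ = κε₀A/d = 12.4 × 8.85×10⁻¹² × 8.02×10⁻⁴ / 1.56×10⁻⁴ = 5.64×10⁻¹⁰ F.
U₁ = 3.23×10⁻⁸ J.
Battery connected ⇒ V is held fixed. C₂ = 0.0806 C₁ and U = ½CV², so U₂/U₁ = C₂/C₁ = 0.0806.
U₂ = 0.0806 × 3.23×10⁻⁸ = 2.60×10⁻⁹ J.

2.60 nJ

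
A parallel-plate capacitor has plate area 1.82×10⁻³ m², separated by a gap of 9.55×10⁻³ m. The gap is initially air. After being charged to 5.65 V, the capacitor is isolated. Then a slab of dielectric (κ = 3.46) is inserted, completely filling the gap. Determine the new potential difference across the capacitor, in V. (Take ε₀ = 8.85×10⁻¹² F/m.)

Initially C₁ = ε₀A/d = 8.85×10⁻¹² × 1.82×10⁻³ / 9.55×10⁻³ = 1.69×10⁻¹² F.
V₁ = 5.65 V.
Isolated ⇒ Q is held fixed. C₂ = 3.46 C₁ and V = Q/C, so V₂/V₁ = C₁/C₂ = 0.289.
V₂ = 0.289 × 5.65 = 1.63 V.

V ≈ 1.63 V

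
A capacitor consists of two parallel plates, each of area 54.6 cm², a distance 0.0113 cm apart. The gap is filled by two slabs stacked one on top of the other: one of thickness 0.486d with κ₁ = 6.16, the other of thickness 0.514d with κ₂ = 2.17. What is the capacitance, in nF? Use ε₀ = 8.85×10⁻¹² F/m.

1.35 nF

A = 54.6 cm² = 5.46×10⁻³ m².
Stacked slabs ⇒ two capacitors in series, each with the full plate area.
C₁ = κ₁ε₀A/d₁ = 6.16 × 8.85×10⁻¹² × 5.46×10⁻³ / 5.49×10⁻⁵ = 5.42×10⁻⁹ F.
C₂ = κ₂ε₀A/d₂ = 2.17 × 8.85×10⁻¹² × 5.46×10⁻³ / 5.81×10⁻⁵ = 1.81×10⁻⁹ F.
C = (1/C₁ + 1/C₂)⁻¹ = 1.35×10⁻⁹ F.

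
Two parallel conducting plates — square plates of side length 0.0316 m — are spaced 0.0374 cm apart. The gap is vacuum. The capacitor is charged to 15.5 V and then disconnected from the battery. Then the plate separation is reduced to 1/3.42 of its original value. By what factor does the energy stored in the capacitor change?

Isolated ⇒ Q is held fixed.
C₂ = 3.42 C₁ and U = Q²/(2C), so U₂/U₁ = C₁/C₂ = 0.292.

U₂/U₁ ≈ 0.292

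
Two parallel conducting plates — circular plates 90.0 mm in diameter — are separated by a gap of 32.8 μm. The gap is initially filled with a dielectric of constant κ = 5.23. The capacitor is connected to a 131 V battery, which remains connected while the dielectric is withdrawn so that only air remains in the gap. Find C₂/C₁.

0.191

C = κε₀A/d scales with κ, so C₂/C₁ = 1/κ = 1/5.23 = 0.191.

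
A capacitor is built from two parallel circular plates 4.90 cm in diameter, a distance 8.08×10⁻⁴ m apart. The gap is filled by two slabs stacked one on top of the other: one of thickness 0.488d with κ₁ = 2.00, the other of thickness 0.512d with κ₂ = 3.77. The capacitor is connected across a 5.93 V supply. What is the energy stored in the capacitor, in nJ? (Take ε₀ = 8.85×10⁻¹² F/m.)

A = π(4.90/2 cm)² = 1.89×10⁻³ m².
Stacked slabs ⇒ two capacitors in series, each with the full plate area.
C₁ = κ₁ε₀A/d₁ = 2.00 × 8.85×10⁻¹² × 1.89×10⁻³ / 3.94×10⁻⁴ = 8.46×10⁻¹¹ F.
C₂ = κ₂ε₀A/d₂ = 3.77 × 8.85×10⁻¹² × 1.89×10⁻³ / 4.14×10⁻⁴ = 1.52×10⁻¹⁰ F.
C = (1/C₁ + 1/C₂)⁻¹ = 5.44×10⁻¹¹ F.
U = ½CV² = ½ × 5.44×10⁻¹¹ × (5.93)² = 9.56×10⁻¹⁰ J.

0.956 nJ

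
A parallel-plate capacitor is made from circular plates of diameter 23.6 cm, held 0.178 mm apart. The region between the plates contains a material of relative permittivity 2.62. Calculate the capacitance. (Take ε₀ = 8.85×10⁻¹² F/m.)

5.70 nF

A = π(23.6/2 cm)² = 4.37×10⁻² m².
C = κε₀A/d = 2.62 × 8.85×10⁻¹² × 4.37×10⁻² / 1.78×10⁻⁴ = 5.70×10⁻⁹ F.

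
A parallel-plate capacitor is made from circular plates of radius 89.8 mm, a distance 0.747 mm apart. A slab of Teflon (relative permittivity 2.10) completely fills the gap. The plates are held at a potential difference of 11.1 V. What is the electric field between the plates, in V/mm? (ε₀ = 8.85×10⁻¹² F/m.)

E = V/d = 11.1 / 7.47×10⁻⁴ = 1.49×10⁴ V/m.

E ≈ 14.9 V/mm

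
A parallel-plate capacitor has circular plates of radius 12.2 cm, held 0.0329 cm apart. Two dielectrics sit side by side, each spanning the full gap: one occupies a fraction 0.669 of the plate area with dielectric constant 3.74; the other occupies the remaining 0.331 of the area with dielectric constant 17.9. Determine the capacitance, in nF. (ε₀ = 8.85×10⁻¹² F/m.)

C ≈ 10.6 nF

A = π(12.2 cm)² = 4.68×10⁻² m².
Side-by-side slabs ⇒ two capacitors in parallel, each spanning the full gap.
C₁ = κ₁ε₀A₁/d = 3.74 × 8.85×10⁻¹² × 3.13×10⁻² / 3.29×10⁻⁴ = 3.15×10⁻⁹ F.
C₂ = κ₂ε₀A₂/d = 17.9 × 8.85×10⁻¹² × 1.55×10⁻² / 3.29×10⁻⁴ = 7.45×10⁻⁹ F.
C = C₁ + C₂ = 1.06×10⁻⁸ F.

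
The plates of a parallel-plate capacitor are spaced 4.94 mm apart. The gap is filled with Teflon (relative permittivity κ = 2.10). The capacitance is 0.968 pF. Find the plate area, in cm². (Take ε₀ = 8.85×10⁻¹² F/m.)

A = Cd/(κε₀) = 9.68×10⁻¹³ × 4.94×10⁻³ / (2.10 × 8.85×10⁻¹²) = 2.57×10⁻⁴ m².

2.57 cm²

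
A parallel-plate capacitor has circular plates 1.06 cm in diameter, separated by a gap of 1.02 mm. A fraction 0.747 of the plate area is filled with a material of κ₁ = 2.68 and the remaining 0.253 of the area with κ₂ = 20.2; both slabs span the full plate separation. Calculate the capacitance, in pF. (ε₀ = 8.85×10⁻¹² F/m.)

A = π(1.06/2 cm)² = 8.82×10⁻⁵ m².
Side-by-side slabs ⇒ two capacitors in parallel, each spanning the full gap.
C₁ = κ₁ε₀A₁/d = 2.68 × 8.85×10⁻¹² × 6.59×10⁻⁵ / 1.02×10⁻³ = 1.53×10⁻¹² F.
C₂ = κ₂ε₀A₂/d = 20.2 × 8.85×10⁻¹² × 2.23×10⁻⁵ / 1.02×10⁻³ = 3.91×10⁻¹² F.
C = C₁ + C₂ = 5.45×10⁻¹² F.

C ≈ 5.45 pF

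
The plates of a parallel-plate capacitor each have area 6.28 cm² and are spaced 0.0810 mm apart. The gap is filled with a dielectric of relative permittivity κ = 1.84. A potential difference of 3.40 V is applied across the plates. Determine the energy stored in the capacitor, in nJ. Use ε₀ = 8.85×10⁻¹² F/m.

U ≈ 0.730 nJ

A = 6.28 cm² = 6.28×10⁻⁴ m².
C = κε₀A/d = 1.84 × 8.85×10⁻¹² × 6.28×10⁻⁴ / 8.10×10⁻⁵ = 1.26×10⁻¹⁰ F.
U = ½CV² = ½ × 1.26×10⁻¹⁰ × (3.40)² = 7.30×10⁻¹⁰ J.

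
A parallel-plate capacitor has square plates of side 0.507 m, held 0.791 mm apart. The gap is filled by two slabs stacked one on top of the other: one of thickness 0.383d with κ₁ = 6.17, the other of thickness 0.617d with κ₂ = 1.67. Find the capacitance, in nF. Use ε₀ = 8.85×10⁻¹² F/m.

A = (0.507 m)² = 0.257 m².
Stacked slabs ⇒ two capacitors in series, each with the full plate area.
C₁ = κ₁ε₀A/d₁ = 6.17 × 8.85×10⁻¹² × 0.257 / 3.03×10⁻⁴ = 4.63×10⁻⁸ F.
C₂ = κ₂ε₀A/d₂ = 1.67 × 8.85×10⁻¹² × 0.257 / 4.88×10⁻⁴ = 7.78×10⁻⁹ F.
C = (1/C₁ + 1/C₂)⁻¹ = 6.66×10⁻⁹ F.

C ≈ 6.66 nF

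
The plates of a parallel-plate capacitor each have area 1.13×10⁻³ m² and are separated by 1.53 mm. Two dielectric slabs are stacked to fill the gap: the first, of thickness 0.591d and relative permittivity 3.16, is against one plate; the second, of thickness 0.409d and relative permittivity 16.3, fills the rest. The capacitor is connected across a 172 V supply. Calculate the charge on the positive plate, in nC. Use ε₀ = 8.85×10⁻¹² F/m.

Stacked slabs ⇒ two capacitors in series, each with the full plate area.
C₁ = κ₁ε₀A/d₁ = 3.16 × 8.85×10⁻¹² × 1.13×10⁻³ / 9.04×10⁻⁴ = 3.49×10⁻¹¹ F.
C₂ = κ₂ε₀A/d₂ = 16.3 × 8.85×10⁻¹² × 1.13×10⁻³ / 6.26×10⁻⁴ = 2.60×10⁻¹⁰ F.
C = (1/C₁ + 1/C₂)⁻¹ = 3.08×10⁻¹¹ F.
Q = CV = 3.08×10⁻¹¹ × 172 = 5.30×10⁻⁹ C.

5.30 nC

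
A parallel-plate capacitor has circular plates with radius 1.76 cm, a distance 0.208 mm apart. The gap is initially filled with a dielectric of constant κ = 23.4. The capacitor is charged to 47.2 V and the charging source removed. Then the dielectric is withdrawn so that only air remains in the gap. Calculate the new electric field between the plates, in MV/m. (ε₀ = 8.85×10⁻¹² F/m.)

E ≈ 5.31 MV/m

A = π(1.76 cm)² = 9.73×10⁻⁴ m².
Initially C₁ = κε₀A/d = 23.4 × 8.85×10⁻¹² × 9.73×10⁻⁴ / 2.08×10⁻⁴ = 9.69×10⁻¹⁰ F.
E₁ = 2.27×10⁵ V/m.
Isolated ⇒ Q is held fixed. V₂ = Q/C₂ = V₁/0.0427; E = V/d, so E₂/E₁ = (V₂/V₁)(d₁/d₂) = 23.4.
E₂ = 23.4 × 2.27×10⁵ = 5.31×10⁶ V/m.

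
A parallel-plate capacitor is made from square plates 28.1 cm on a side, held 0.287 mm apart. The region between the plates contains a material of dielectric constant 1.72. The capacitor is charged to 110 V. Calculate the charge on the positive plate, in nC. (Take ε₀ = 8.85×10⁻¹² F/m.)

A = (28.1 cm)² = 7.90×10⁻² m².
C = κε₀A/d = 1.72 × 8.85×10⁻¹² × 7.90×10⁻² / 2.87×10⁻⁴ = 4.19×10⁻⁹ F.
Q = CV = 4.19×10⁻⁹ × 110 = 4.61×10⁻⁷ C.

Q ≈ 461 nC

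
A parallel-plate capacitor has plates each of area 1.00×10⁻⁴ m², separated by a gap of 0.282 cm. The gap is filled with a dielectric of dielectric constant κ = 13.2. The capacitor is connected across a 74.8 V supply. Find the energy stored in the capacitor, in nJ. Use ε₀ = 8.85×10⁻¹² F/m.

C = κε₀A/d = 13.2 × 8.85×10⁻¹² × 1.00×10⁻⁴ / 2.82×10⁻³ = 4.14×10⁻¹² F.
U = ½CV² = ½ × 4.14×10⁻¹² × (74.8)² = 1.16×10⁻⁸ J.

U ≈ 11.6 nJ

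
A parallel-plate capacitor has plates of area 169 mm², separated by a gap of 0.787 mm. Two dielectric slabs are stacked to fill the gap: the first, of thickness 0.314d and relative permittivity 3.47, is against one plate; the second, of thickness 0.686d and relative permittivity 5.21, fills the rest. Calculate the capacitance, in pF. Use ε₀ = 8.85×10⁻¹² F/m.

8.55 pF

A = 169 mm² = 1.69×10⁻⁴ m².
Stacked slabs ⇒ two capacitors in series, each with the full plate area.
C₁ = κ₁ε₀A/d₁ = 3.47 × 8.85×10⁻¹² × 1.69×10⁻⁴ / 2.47×10⁻⁴ = 2.10×10⁻¹¹ F.
C₂ = κ₂ε₀A/d₂ = 5.21 × 8.85×10⁻¹² × 1.69×10⁻⁴ / 5.40×10⁻⁴ = 1.44×10⁻¹¹ F.
C = (1/C₁ + 1/C₂)⁻¹ = 8.55×10⁻¹² F.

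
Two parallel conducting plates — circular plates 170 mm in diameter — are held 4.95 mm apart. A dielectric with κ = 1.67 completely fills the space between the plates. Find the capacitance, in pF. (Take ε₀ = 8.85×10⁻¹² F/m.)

67.8 pF

A = π(170/2 mm)² = 2.27×10⁻² m².
C = κε₀A/d = 1.67 × 8.85×10⁻¹² × 2.27×10⁻² / 4.95×10⁻³ = 6.78×10⁻¹¹ F.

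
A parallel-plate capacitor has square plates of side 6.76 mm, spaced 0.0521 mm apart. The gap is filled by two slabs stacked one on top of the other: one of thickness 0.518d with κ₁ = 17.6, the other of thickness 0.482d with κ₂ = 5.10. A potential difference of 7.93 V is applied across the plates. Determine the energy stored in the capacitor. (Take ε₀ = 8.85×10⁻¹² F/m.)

1.97 nJ

A = (6.76 mm)² = 4.57×10⁻⁵ m².
Stacked slabs ⇒ two capacitors in series, each with the full plate area.
C₁ = κ₁ε₀A/d₁ = 17.6 × 8.85×10⁻¹² × 4.57×10⁻⁵ / 2.70×10⁻⁵ = 2.64×10⁻¹⁰ F.
C₂ = κ₂ε₀A/d₂ = 5.10 × 8.85×10⁻¹² × 4.57×10⁻⁵ / 2.51×10⁻⁵ = 8.21×10⁻¹¹ F.
C = (1/C₁ + 1/C₂)⁻¹ = 6.26×10⁻¹¹ F.
U = ½CV² = ½ × 6.26×10⁻¹¹ × (7.93)² = 1.97×10⁻⁹ J.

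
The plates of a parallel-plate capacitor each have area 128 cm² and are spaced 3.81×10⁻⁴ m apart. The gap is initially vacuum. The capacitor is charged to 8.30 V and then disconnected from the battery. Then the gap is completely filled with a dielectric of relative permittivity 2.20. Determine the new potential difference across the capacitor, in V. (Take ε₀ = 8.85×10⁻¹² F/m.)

3.77 V

A = 128 cm² = 1.28×10⁻² m².
Initially C₁ = ε₀A/d = 8.85×10⁻¹² × 1.28×10⁻² / 3.81×10⁻⁴ = 2.97×10⁻¹⁰ F.
V₁ = 8.30 V.
Isolated ⇒ Q is held fixed. C₂ = 2.20 C₁ and V = Q/C, so V₂/V₁ = C₁/C₂ = 0.455.
V₂ = 0.455 × 8.30 = 3.77 V.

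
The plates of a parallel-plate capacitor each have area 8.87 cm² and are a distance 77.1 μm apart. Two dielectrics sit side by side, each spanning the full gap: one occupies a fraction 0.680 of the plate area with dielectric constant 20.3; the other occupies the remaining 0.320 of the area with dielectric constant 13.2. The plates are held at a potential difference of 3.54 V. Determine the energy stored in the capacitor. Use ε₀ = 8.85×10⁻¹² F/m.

A = 8.87 cm² = 8.87×10⁻⁴ m².
Side-by-side slabs ⇒ two capacitors in parallel, each spanning the full gap.
C₁ = κ₁ε₀A₁/d = 20.3 × 8.85×10⁻¹² × 6.03×10⁻⁴ / 7.71×10⁻⁵ = 1.41×10⁻⁹ F.
C₂ = κ₂ε₀A₂/d = 13.2 × 8.85×10⁻¹² × 2.84×10⁻⁴ / 7.71×10⁻⁵ = 4.30×10⁻¹⁰ F.
C = C₁ + C₂ = 1.84×10⁻⁹ F.
U = ½CV² = ½ × 1.84×10⁻⁹ × (3.54)² = 1.15×10⁻⁸ J.

U ≈ 11.5 nJ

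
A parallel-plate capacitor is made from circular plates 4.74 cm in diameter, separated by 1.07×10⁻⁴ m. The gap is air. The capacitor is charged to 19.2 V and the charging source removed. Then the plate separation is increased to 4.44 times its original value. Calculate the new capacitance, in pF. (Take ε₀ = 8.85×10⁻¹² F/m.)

C ≈ 32.9 pF

A = π(4.74/2 cm)² = 1.76×10⁻³ m².
Initially C₁ = ε₀A/d = 8.85×10⁻¹² × 1.76×10⁻³ / 1.07×10⁻⁴ = 1.46×10⁻¹⁰ F.
C = ε₀A/d scales as 1/d, so C₂/C₁ = d₁/d₂ = 1/4.44 = 0.225.
C₂ = 0.225 × 1.46×10⁻¹⁰ = 3.29×10⁻¹¹ F.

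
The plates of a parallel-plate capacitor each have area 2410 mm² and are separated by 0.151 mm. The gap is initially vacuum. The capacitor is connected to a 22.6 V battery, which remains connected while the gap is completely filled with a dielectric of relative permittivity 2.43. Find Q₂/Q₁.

Q₂/Q₁ ≈ 2.43

Battery connected ⇒ V is held fixed.
C₂ = 2.43 C₁ and Q = CV, so Q₂/Q₁ = C₂/C₁ = 2.43.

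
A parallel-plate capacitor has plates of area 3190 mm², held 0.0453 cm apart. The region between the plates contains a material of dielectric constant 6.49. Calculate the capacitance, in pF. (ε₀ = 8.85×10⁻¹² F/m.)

A = 3190 mm² = 3.19×10⁻³ m².
C = κε₀A/d = 6.49 × 8.85×10⁻¹² × 3.19×10⁻³ / 4.53×10⁻⁴ = 4.04×10⁻¹⁰ F.

404 pF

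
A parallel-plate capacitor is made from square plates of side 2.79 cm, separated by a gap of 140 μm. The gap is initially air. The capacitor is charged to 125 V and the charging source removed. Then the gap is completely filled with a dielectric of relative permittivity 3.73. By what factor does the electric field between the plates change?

E₂/E₁ ≈ 0.268

Isolated ⇒ Q is held fixed.
V₂ = Q/C₂ = V₁/3.73; E = V/d, so E₂/E₁ = (V₂/V₁)(d₁/d₂) = 0.268.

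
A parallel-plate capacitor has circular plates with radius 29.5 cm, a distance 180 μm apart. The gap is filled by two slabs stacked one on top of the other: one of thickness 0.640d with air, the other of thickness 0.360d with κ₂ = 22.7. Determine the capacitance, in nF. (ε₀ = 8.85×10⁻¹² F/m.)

A = π(29.5 cm)² = 0.273 m².
Stacked slabs ⇒ two capacitors in series, each with the full plate area.
C₁ = κ₁ε₀A/d₁ = 1.00 × 8.85×10⁻¹² × 0.273 / 1.15×10⁻⁴ = 2.10×10⁻⁸ F.
C₂ = κ₂ε₀A/d₂ = 22.7 × 8.85×10⁻¹² × 0.273 / 6.48×10⁻⁵ = 8.48×10⁻⁷ F.
C = (1/C₁ + 1/C₂)⁻¹ = 2.05×10⁻⁸ F.

C ≈ 20.5 nF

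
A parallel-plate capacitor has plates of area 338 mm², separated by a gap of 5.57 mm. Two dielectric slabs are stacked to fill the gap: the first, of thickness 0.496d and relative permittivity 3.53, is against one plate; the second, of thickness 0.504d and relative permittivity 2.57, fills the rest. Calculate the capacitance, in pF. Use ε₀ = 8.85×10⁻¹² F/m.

C ≈ 1.60 pF

A = 338 mm² = 3.38×10⁻⁴ m².
Stacked slabs ⇒ two capacitors in series, each with the full plate area.
C₁ = κ₁ε₀A/d₁ = 3.53 × 8.85×10⁻¹² × 3.38×10⁻⁴ / 2.76×10⁻³ = 3.82×10⁻¹² F.
C₂ = κ₂ε₀A/d₂ = 2.57 × 8.85×10⁻¹² × 3.38×10⁻⁴ / 2.81×10⁻³ = 2.74×10⁻¹² F.
C = (1/C₁ + 1/C₂)⁻¹ = 1.60×10⁻¹² F.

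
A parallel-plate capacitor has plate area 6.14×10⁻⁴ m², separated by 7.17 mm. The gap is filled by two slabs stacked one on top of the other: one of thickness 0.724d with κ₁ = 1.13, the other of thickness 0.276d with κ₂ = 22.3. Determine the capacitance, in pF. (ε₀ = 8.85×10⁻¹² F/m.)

Stacked slabs ⇒ two capacitors in series, each with the full plate area.
C₁ = κ₁ε₀A/d₁ = 1.13 × 8.85×10⁻¹² × 6.14×10⁻⁴ / 5.19×10⁻³ = 1.18×10⁻¹² F.
C₂ = κ₂ε₀A/d₂ = 22.3 × 8.85×10⁻¹² × 6.14×10⁻⁴ / 1.98×10⁻³ = 6.12×10⁻¹¹ F.
C = (1/C₁ + 1/C₂)⁻¹ = 1.16×10⁻¹² F.

C ≈ 1.16 pF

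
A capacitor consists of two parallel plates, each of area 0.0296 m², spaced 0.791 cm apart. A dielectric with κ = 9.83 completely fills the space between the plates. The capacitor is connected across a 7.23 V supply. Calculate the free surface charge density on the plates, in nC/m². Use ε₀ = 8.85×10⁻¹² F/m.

C = κε₀A/d = 9.83 × 8.85×10⁻¹² × 2.96×10⁻² / 7.91×10⁻³ = 3.26×10⁻¹⁰ F.
σ = Q/A = CV/A = 3.26×10⁻¹⁰ × 7.23 / 2.96×10⁻² = 7.95×10⁻⁸ C/m².

79.5 nC/m²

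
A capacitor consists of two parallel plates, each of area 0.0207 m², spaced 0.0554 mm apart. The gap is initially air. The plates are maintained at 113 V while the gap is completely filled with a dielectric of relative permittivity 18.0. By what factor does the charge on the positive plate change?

18.0

Battery connected ⇒ V is held fixed.
C₂ = 18.0 C₁ and Q = CV, so Q₂/Q₁ = C₂/C₁ = 18.0.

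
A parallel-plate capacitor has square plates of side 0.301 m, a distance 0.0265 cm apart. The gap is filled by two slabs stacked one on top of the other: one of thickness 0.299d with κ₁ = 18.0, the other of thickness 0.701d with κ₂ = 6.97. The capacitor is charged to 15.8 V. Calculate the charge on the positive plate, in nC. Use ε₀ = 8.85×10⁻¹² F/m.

408 nC

A = (0.301 m)² = 9.06×10⁻² m².
Stacked slabs ⇒ two capacitors in series, each with the full plate area.
C₁ = κ₁ε₀A/d₁ = 18.0 × 8.85×10⁻¹² × 9.06×10⁻² / 7.92×10⁻⁵ = 1.82×10⁻⁷ F.
C₂ = κ₂ε₀A/d₂ = 6.97 × 8.85×10⁻¹² × 9.06×10⁻² / 1.86×10⁻⁴ = 3.01×10⁻⁸ F.
C = (1/C₁ + 1/C₂)⁻¹ = 2.58×10⁻⁸ F.
Q = CV = 2.58×10⁻⁸ × 15.8 = 4.08×10⁻⁷ C.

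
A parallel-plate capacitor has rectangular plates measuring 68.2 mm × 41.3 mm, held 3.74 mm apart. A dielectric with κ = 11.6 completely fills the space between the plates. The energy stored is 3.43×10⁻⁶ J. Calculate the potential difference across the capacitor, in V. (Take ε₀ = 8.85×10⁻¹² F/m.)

A = 68.2 × 41.3 mm² = 2.82×10⁻³ m².
C = κε₀A/d = 11.6 × 8.85×10⁻¹² × 2.82×10⁻³ / 3.74×10⁻³ = 7.73×10⁻¹¹ F.
V = √(2U/C) = √(2 × 3.43×10⁻⁶ / 7.73×10⁻¹¹) = 2.98×10² V.

V ≈ 298 V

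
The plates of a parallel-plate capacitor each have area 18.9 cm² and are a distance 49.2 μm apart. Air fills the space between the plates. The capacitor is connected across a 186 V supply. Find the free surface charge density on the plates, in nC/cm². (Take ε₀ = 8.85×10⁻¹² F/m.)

A = 18.9 cm² = 1.89×10⁻³ m².
C = ε₀A/d = 8.85×10⁻¹² × 1.89×10⁻³ / 4.92×10⁻⁵ = 3.40×10⁻¹⁰ F.
σ = Q/A = CV/A = 3.40×10⁻¹⁰ × 186 / 1.89×10⁻³ = 3.35×10⁻⁵ C/m².

3.35 nC/cm²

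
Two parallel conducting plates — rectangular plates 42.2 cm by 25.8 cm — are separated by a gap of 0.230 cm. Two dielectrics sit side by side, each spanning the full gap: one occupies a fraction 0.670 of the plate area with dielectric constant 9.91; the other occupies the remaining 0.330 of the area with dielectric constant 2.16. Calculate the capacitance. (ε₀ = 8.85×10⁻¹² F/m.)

A = 42.2 × 25.8 cm² = 0.109 m².
Side-by-side slabs ⇒ two capacitors in parallel, each spanning the full gap.
C₁ = κ₁ε₀A₁/d = 9.91 × 8.85×10⁻¹² × 7.29×10⁻² / 2.30×10⁻³ = 2.78×10⁻⁹ F.
C₂ = κ₂ε₀A₂/d = 2.16 × 8.85×10⁻¹² × 3.59×10⁻² / 2.30×10⁻³ = 2.99×10⁻¹⁰ F.
C = C₁ + C₂ = 3.08×10⁻⁹ F.

C ≈ 3.08 nF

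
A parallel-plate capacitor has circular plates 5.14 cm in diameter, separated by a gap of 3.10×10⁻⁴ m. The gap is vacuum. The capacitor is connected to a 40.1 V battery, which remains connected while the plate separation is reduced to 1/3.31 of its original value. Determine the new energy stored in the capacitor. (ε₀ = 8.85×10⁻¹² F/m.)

A = π(5.14/2 cm)² = 2.07×10⁻³ m².
Initially C₁ = ε₀A/d = 8.85×10⁻¹² × 2.07×10⁻³ / 3.10×10⁻⁴ = 5.92×10⁻¹¹ F.
U₁ = 4.76×10⁻⁸ J.
Battery connected ⇒ V is held fixed. C₂ = 3.31 C₁ and U = ½CV², so U₂/U₁ = C₂/C₁ = 3.31.
U₂ = 3.31 × 4.76×10⁻⁸ = 1.58×10⁻⁷ J.

158 nJ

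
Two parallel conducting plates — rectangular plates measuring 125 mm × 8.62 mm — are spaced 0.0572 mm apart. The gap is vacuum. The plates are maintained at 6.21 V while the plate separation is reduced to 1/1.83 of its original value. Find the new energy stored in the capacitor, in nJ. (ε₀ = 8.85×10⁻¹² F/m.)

U ≈ 5.88 nJ

A = 125 × 8.62 mm² = 1.08×10⁻³ m².
Initially C₁ = ε₀A/d = 8.85×10⁻¹² × 1.08×10⁻³ / 5.72×10⁻⁵ = 1.67×10⁻¹⁰ F.
U₁ = 3.21×10⁻⁹ J.
Battery connected ⇒ V is held fixed. C₂ = 1.83 C₁ and U = ½CV², so U₂/U₁ = C₂/C₁ = 1.83.
U₂ = 1.83 × 3.21×10⁻⁹ = 5.88×10⁻⁹ J.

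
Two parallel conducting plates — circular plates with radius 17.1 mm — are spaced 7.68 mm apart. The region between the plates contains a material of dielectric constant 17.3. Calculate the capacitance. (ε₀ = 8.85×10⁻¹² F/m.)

C ≈ 18.3 pF

A = π(17.1 mm)² = 9.19×10⁻⁴ m².
C = κε₀A/d = 17.3 × 8.85×10⁻¹² × 9.19×10⁻⁴ / 7.68×10⁻³ = 1.83×10⁻¹¹ F.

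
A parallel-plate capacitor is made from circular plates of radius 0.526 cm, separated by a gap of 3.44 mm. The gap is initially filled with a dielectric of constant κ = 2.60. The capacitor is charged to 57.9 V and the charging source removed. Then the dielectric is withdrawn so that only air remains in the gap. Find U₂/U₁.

Isolated ⇒ Q is held fixed.
C₂ = 0.385 C₁ and U = Q²/(2C), so U₂/U₁ = C₁/C₂ = 2.60.

U₂/U₁ ≈ 2.60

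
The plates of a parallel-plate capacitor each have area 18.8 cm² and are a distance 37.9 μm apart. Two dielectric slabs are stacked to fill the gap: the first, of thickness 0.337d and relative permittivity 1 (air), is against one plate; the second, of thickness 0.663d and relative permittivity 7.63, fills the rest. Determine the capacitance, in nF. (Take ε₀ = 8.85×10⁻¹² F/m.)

C ≈ 1.04 nF

A = 18.8 cm² = 1.88×10⁻³ m².
Stacked slabs ⇒ two capacitors in series, each with the full plate area.
C₁ = κ₁ε₀A/d₁ = 1.00 × 8.85×10⁻¹² × 1.88×10⁻³ / 1.28×10⁻⁵ = 1.30×10⁻⁹ F.
C₂ = κ₂ε₀A/d₂ = 7.63 × 8.85×10⁻¹² × 1.88×10⁻³ / 2.51×10⁻⁵ = 5.05×10⁻⁹ F.
C = (1/C₁ + 1/C₂)⁻¹ = 1.04×10⁻⁹ F.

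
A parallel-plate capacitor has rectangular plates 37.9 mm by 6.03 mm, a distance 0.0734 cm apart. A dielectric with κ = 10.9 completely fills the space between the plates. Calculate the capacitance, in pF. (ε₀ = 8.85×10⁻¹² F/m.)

C ≈ 30.0 pF

A = 37.9 × 6.03 mm² = 2.29×10⁻⁴ m².
C = κε₀A/d = 10.9 × 8.85×10⁻¹² × 2.29×10⁻⁴ / 7.34×10⁻⁴ = 3.00×10⁻¹¹ F.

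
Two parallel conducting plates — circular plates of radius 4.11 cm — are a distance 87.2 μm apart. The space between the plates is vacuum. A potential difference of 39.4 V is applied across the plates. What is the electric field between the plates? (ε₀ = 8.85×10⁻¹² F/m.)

E = V/d = 39.4 / 8.72×10⁻⁵ = 4.52×10⁵ V/m.

E ≈ 452 kV/m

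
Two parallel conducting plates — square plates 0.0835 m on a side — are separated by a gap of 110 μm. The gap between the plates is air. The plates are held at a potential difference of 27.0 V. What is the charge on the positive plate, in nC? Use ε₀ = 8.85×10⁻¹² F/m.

Q ≈ 15.1 nC

A = (0.0835 m)² = 6.97×10⁻³ m².
C = ε₀A/d = 8.85×10⁻¹² × 6.97×10⁻³ / 1.10×10⁻⁴ = 5.61×10⁻¹⁰ F.
Q = CV = 5.61×10⁻¹⁰ × 27.0 = 1.51×10⁻⁸ C.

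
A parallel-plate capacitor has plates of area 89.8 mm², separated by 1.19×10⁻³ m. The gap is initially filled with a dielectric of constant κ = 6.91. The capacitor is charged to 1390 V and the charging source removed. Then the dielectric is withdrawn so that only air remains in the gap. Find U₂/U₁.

Isolated ⇒ Q is held fixed.
C₂ = 0.145 C₁ and U = Q²/(2C), so U₂/U₁ = C₁/C₂ = 6.91.

6.91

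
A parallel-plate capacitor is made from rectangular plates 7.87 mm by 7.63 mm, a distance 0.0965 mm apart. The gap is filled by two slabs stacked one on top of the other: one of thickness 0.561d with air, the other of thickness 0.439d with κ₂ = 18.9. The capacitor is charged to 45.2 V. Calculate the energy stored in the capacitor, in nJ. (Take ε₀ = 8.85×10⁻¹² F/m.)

9.63 nJ

A = 7.87 × 7.63 mm² = 6.00×10⁻⁵ m².
Stacked slabs ⇒ two capacitors in series, each with the full plate area.
C₁ = κ₁ε₀A/d₁ = 1.00 × 8.85×10⁻¹² × 6.00×10⁻⁵ / 5.41×10⁻⁵ = 9.82×10⁻¹² F.
C₂ = κ₂ε₀A/d₂ = 18.9 × 8.85×10⁻¹² × 6.00×10⁻⁵ / 4.24×10⁻⁵ = 2.37×10⁻¹⁰ F.
C = (1/C₁ + 1/C₂)⁻¹ = 9.43×10⁻¹² F.
U = ½CV² = ½ × 9.43×10⁻¹² × (45.2)² = 9.63×10⁻⁹ J.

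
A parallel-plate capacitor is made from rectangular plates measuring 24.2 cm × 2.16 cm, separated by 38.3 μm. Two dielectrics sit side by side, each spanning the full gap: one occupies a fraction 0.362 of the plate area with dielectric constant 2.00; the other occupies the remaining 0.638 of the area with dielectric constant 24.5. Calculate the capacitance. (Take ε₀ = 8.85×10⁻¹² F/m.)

A = 24.2 × 2.16 cm² = 5.23×10⁻³ m².
Side-by-side slabs ⇒ two capacitors in parallel, each spanning the full gap.
C₁ = κ₁ε₀A₁/d = 2.00 × 8.85×10⁻¹² × 1.89×10⁻³ / 3.83×10⁻⁵ = 8.74×10⁻¹⁰ F.
C₂ = κ₂ε₀A₂/d = 24.5 × 8.85×10⁻¹² × 3.33×10⁻³ / 3.83×10⁻⁵ = 1.89×10⁻⁸ F.
C = C₁ + C₂ = 1.98×10⁻⁸ F.

C ≈ 19.8 nF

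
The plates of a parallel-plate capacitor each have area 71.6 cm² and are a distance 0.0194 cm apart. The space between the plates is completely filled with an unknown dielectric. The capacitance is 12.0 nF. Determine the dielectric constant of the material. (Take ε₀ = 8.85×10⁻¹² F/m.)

κ ≈ 36.7

A = 71.6 cm² = 7.16×10⁻³ m².
κ = Cd/(ε₀A) = 1.20×10⁻⁸ × 1.94×10⁻⁴ / (8.85×10⁻¹² × 7.16×10⁻³) = 36.7.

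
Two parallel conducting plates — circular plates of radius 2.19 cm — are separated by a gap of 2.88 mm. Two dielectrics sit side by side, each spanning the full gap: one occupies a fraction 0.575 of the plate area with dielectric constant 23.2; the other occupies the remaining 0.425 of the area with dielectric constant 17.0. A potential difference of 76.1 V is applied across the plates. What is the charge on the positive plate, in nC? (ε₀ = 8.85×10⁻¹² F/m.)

7.25 nC

A = π(2.19 cm)² = 1.51×10⁻³ m².
Side-by-side slabs ⇒ two capacitors in parallel, each spanning the full gap.
C₁ = κ₁ε₀A₁/d = 23.2 × 8.85×10⁻¹² × 8.66×10⁻⁴ / 2.88×10⁻³ = 6.18×10⁻¹¹ F.
C₂ = κ₂ε₀A₂/d = 17.0 × 8.85×10⁻¹² × 6.40×10⁻⁴ / 2.88×10⁻³ = 3.35×10⁻¹¹ F.
C = C₁ + C₂ = 9.52×10⁻¹¹ F.
Q = CV = 9.52×10⁻¹¹ × 76.1 = 7.25×10⁻⁹ C.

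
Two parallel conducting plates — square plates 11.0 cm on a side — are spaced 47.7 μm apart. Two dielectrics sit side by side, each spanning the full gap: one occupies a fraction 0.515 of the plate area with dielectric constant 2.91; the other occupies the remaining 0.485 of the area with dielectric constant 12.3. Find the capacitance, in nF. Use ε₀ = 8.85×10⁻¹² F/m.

A = (11.0 cm)² = 1.21×10⁻² m².
Side-by-side slabs ⇒ two capacitors in parallel, each spanning the full gap.
C₁ = κ₁ε₀A₁/d = 2.91 × 8.85×10⁻¹² × 6.23×10⁻³ / 4.77×10⁻⁵ = 3.36×10⁻⁹ F.
C₂ = κ₂ε₀A₂/d = 12.3 × 8.85×10⁻¹² × 5.87×10⁻³ / 4.77×10⁻⁵ = 1.34×10⁻⁸ F.
C = C₁ + C₂ = 1.68×10⁻⁸ F.

16.8 nF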